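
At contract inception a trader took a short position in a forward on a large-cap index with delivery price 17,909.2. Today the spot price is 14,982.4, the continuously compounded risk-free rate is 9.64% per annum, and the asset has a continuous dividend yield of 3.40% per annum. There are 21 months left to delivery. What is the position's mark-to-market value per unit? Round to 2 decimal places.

Current fair forward for the remaining 21 months: F = S·e^((r − q)·T), (r − q) = 0.0964 − 0.0340 = 0.0624
F = 14982.4 · e^(0.0624 × 21/12) = 14982.4 × 1.11538541 = 16711.1504
Value of long forward = (F − K)·e^(−rT) = (16711.1504 − 17909.2) · e^(−0.0964·21/12)
= -1198.0496 × 0.84476229 = -1012.07
Short position value = −(long value) = 1012.07

1012.07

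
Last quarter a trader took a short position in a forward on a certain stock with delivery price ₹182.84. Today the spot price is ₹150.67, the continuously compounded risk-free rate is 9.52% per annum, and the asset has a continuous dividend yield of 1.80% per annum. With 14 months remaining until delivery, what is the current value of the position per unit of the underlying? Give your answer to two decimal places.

₹16.08

Current fair forward for the remaining 14 months: F = S·e^((r − q)·T), (r − q) = 0.0952 − 0.0180 = 0.0772
F = 150.67 · e^(0.0772 × 14/12) = 150.67 × 1.094247 = 164.8702
Value of long forward = (F − K)·e^(−rT) = (164.8702 − 182.84) · e^(−0.0952·14/12)
= -17.9698 × 0.894879 = -16.08
Short position value = −(long value) = ₹16.08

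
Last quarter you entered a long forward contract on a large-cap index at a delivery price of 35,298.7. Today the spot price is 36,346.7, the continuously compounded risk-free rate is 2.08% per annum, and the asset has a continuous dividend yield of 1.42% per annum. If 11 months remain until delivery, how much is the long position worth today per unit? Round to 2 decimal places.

1244.61

Current fair forward for the remaining 11 months: F = S·e^((r − q)·T), (r − q) = 0.0208 − 0.0142 = 0.0066
F = 36346.7 · e^(0.0066 × 11/12) = 36346.7 × 1.00606834 = 36567.2641
Value of long forward = (F − K)·e^(−rT) = (36567.2641 − 35298.7) · e^(−0.0208·11/12)
= 1268.5641 × 0.98111395 = 1244.61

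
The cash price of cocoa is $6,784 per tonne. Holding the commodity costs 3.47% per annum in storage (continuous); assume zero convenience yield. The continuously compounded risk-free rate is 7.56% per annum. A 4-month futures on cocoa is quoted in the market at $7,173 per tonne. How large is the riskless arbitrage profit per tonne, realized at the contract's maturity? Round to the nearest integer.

Fair futures: F* = S·e^(carry·T), with carry = (r + u) = 0.0756 + 0.0347 = 0.1103
F* = 6784 · e^(0.1103 × 4/12) = 6784 · e^0.036767 = 6784 × 1.037451 = $7038.0676
Market $7173 > fair $7038.0676: forward overpriced → cash-and-carry (buy spot, short the forward).
At maturity, profit = |F_mkt − F*| = |7173 − 7038.0676| = $135 per tonne

$135 per tonne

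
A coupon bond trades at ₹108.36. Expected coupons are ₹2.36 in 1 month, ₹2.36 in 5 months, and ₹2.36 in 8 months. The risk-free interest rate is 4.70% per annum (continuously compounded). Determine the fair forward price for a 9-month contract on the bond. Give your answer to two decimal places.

₹105.05

PV(coupons) I = 2.36·e^(−0.0470·1/12) + 2.36·e^(−0.0470·5/12) + 2.36·e^(−0.0470·8/12)
I = 2.3508 + 2.3142 + 2.2872 = 6.9522
F = (S − I)·e^(rT) = (108.36 − 6.9522) · e^(0.0470·9/12)
= 101.4078 · e^0.035250 = 101.4078 × 1.035879 = ₹105.05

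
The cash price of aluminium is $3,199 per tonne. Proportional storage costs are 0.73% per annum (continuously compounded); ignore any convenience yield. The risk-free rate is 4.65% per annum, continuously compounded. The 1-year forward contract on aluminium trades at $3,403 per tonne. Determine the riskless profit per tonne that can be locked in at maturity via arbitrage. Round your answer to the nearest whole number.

$27 per tonne

Fair forward: F* = S·e^(carry·T), with carry = (r + u) = 0.0465 + 0.0073 = 0.0538
F* = 3199 · e^(0.0538 × 1) = 3199 · e^0.053800 = 3199 × 1.055274 = $3375.8215
Market $3403 > fair $3375.8215: forward overpriced → cash-and-carry (buy spot, short the forward).
At maturity, profit = |F_mkt − F*| = |3403 − 3375.8215| = $27 per tonne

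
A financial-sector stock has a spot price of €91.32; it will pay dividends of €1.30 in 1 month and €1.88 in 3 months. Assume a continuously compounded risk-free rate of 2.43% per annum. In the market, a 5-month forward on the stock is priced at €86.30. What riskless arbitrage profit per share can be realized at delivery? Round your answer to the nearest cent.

€2.75 per share

PV(dividends) I = 1.30·e^(−0.0243·1/12) + 1.88·e^(−0.0243·3/12) = 3.1660
Fair forward F* = (S − I)·e^(rT) = (91.32 − 3.1660)·e^0.010125 = 88.1540 × 1.010176 = 89.0511
Market €86.30 < fair 89.0511: forward underpriced → reverse cash-and-carry (short the stock, invest proceeds at r, pay the dividends, go long the forward).
Profit at T = |F_mkt − F*| = |86.30 − 89.0511| = €2.75 per share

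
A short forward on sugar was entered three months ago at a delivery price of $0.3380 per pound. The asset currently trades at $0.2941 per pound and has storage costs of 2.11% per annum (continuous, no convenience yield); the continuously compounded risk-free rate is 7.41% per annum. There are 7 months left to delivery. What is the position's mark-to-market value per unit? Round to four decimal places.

$0.0260 per pound

Current fair forward for the remaining 7 months: F = S·e^((r + u)·T), (r + u) = 0.0741 + 0.0211 = 0.0952
F = 0.2941 · e^(0.0952 × 7/12) = 0.2941 × 1.057104 = 0.3109
Value of long forward = (F − K)·e^(−rT) = (0.3109 − 0.3380) · e^(−0.0741·7/12)
= -0.0271 × 0.957696 = -0.0260
Short position value = −(long value) = $0.0260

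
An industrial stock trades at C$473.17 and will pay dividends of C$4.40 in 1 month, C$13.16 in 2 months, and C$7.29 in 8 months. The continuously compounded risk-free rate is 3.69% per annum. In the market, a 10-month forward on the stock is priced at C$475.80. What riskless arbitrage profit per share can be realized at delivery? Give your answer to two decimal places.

C$13.20 per share

PV(dividends) I = 4.40·e^(−0.0369·1/12) + 13.16·e^(−0.0369·2/12) + 7.29·e^(−0.0369·8/12) = 24.5787
Fair forward F* = (S − I)·e^(rT) = (473.17 − 24.5787)·e^0.030750 = 448.5913 × 1.031228 = 462.5999
Market C$475.80 > fair 462.5999: forward overpriced → cash-and-carry (borrow at r, buy the stock and collect the dividends, short the forward).
Profit at T = |F_mkt − F*| = |475.80 − 462.5999| = C$13.20 per share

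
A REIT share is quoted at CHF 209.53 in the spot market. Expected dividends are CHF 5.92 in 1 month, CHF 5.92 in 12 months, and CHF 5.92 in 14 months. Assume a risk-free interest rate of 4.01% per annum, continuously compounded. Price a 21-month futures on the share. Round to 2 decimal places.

PV(dividends) I = 5.92·e^(−0.0401·1/12) + 5.92·e^(−0.0401·12/12) + 5.92·e^(−0.0401·14/12)
I = 5.9003 + 5.6873 + 5.6494 = 17.2370
F = (S − I)·e^(rT) = (209.53 − 17.2370) · e^(0.0401·21/12)
= 192.2930 · e^0.070175 = 192.2930 × 1.072696 = CHF 206.27

CHF 206.27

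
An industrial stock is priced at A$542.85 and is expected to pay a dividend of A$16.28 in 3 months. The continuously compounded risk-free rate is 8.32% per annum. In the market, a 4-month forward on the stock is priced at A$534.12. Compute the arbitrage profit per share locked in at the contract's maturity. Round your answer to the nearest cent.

A$7.60 per share

PV(dividends) I = 16.28·e^(−0.0832·3/12) = 15.9449
Fair forward F* = (S − I)·e^(rT) = (542.85 − 15.9449)·e^0.027733 = 526.9051 × 1.028121 = 541.7222
Market A$534.12 < fair 541.7222: forward underpriced → reverse cash-and-carry (short the stock, invest proceeds at r, pay the dividends, go long the forward).
Profit at T = |F_mkt − F*| = |534.12 − 541.7222| = A$7.60 per share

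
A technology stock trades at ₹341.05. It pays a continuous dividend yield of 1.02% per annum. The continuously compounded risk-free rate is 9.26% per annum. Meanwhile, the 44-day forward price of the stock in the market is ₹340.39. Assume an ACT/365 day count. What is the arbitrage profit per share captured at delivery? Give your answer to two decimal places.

₹4.06 per share

Fair forward: F* = S·e^(carry·T), with carry = (r − q) = 0.0926 − 0.0102 = 0.0824
F* = 341.05 · e^(0.0824 × 44/365) = 341.05 · e^0.009933 = 341.05 × 1.009982 = ₹344.4544
Market ₹340.39 < fair ₹344.4544: forward underpriced → reverse cash-and-carry (short spot, go long the forward).
At maturity, profit = |F_mkt − F*| = |340.39 − 344.4544| = ₹4.06 per share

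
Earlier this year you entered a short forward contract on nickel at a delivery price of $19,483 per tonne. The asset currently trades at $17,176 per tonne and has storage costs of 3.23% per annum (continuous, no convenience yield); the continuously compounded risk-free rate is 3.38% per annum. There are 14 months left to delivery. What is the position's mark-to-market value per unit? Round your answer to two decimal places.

Current fair forward for the remaining 14 months: F = S·e^((r + u)·T), (r + u) = 0.0338 + 0.0323 = 0.0661
F = 17176 · e^(0.0661 × 14/12) = 17176 × 1.08016809 = 18552.9671
Value of long forward = (F − K)·e^(−rT) = (18552.9671 − 19483) · e^(−0.0338·14/12)
= -930.0329 × 0.96133404 = -894.07
Short position value = −(long value) = $894.07

$894.07 per tonne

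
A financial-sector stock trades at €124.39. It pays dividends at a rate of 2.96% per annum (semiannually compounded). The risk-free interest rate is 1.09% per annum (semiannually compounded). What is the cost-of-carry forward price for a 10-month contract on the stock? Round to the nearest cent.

€122.49

F = S · (1+r/2)^(2T) / (1+q/2)^(2T)
= 124.39 × 1.009100 / 1.024788 = 124.39 × 0.984691
F = €122.49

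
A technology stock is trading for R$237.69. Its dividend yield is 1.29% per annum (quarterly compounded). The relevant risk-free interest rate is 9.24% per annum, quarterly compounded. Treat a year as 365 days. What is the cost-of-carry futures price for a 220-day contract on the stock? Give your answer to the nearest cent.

F = S · (1+r/4)^(4T) / (1+q/4)^(4T)
= 237.69 × 1.056604 / 1.007793 = 237.69 × 1.048434
F = R$249.20

R$249.20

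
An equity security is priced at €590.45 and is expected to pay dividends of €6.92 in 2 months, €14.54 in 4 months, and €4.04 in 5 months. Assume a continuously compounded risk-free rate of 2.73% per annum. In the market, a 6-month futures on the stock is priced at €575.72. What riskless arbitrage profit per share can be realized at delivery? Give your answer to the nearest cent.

€2.79 per share

PV(dividends) I = 6.92·e^(−0.0273·2/12) + 14.54·e^(−0.0273·4/12) + 4.04·e^(−0.0273·5/12) = 25.2912
Fair futures F* = (S − I)·e^(rT) = (590.45 − 25.2912)·e^0.013650 = 565.1588 × 1.013744 = 572.9263
Market €575.72 > fair 572.9263: forward overpriced → cash-and-carry (borrow at r, buy the stock and collect the dividends, short the forward).
Profit at T = |F_mkt − F*| = |575.72 − 572.9263| = €2.79 per share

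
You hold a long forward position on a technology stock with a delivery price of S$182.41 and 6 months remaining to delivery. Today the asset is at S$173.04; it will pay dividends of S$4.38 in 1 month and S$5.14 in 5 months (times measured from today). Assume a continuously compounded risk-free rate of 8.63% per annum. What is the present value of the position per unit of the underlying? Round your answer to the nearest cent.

PV(remaining dividends) I = 4.38·e^(−0.0863·1/12) + 5.14·e^(−0.0863·5/12) = 9.3071
Current forward F = (S − I)·e^(rT) = (173.04 − 9.3071)·e^(0.0863·6/12) = 163.7329 × 1.044094 = 170.9525
Value (long) = (F − K)·e^(−rT) = (170.9525 − 182.41) × 0.957768 = -10.9736
Value = -S$10.97

-S$10.97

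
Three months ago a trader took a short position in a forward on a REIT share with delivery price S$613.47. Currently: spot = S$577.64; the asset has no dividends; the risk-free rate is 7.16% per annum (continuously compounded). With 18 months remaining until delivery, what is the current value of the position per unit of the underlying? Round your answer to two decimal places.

-S$26.64

Current fair forward for the remaining 18 months: F = S·e^(r·T), r = 0.0716
F = 577.64 · e^(0.0716 × 18/12) = 577.64 × 1.113380 = 643.1328
Value of long forward = (F − K)·e^(−rT) = (643.1328 − 613.47) · e^(−0.0716·18/12)
= 29.6628 × 0.898166 = 26.64
Short position value = −(long value) = -S$26.64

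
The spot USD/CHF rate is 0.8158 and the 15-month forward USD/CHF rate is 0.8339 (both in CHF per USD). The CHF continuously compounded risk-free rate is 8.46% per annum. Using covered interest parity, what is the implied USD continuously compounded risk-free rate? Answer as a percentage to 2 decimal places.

6.70%

F = S·e^((r_CHF − r_USD)T) ⇒ r_USD = r_CHF − ln(F/S)/T
ln(0.8339/0.8158) = 0.021944; /(15/12) = 0.017555
r_USD = 0.0846 − 0.017555 = 0.067045
r_USD = 6.70%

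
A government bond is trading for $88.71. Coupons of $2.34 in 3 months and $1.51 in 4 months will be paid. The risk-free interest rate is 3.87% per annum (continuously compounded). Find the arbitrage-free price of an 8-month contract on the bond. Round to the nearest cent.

$87.12

PV(coupons) I = 2.34·e^(−0.0387·3/12) + 1.51·e^(−0.0387·4/12)
I = 2.3175 + 1.4906 = 3.8081
F = (S − I)·e^(rT) = (88.71 − 3.8081) · e^(0.0387·8/12)
= 84.9019 · e^0.025800 = 84.9019 × 1.026136 = $87.12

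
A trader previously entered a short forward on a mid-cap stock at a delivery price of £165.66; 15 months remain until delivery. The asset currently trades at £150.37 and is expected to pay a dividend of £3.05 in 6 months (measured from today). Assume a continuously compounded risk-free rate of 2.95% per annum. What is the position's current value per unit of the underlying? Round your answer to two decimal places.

PV(remaining dividends) I = 3.05·e^(−0.0295·6/12) = 3.0053
Current forward F = (S − I)·e^(rT) = (150.37 − 3.0053)·e^(0.0295·15/12) = 147.3647 × 1.037563 = 152.9002
Value (long) = (F − K)·e^(−rT) = (152.9002 − 165.66) × 0.963797 = -12.2979
Short position value = −(long value) = £12.30

£12.30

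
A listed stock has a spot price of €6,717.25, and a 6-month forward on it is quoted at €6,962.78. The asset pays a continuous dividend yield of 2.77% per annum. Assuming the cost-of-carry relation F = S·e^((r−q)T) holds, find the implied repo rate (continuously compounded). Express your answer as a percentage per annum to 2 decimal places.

9.95%

From F = S·e^((r−q)T): (r − q) = ln(F/S)/T
ln(6962.78/6717.25) = ln(1.036552) = 0.035900
(r − q) = 0.035900 / (6/12) = 0.071800
r = ln(F/S)/T + q = 0.071800 + 0.0277 = 0.099500
r = 9.95%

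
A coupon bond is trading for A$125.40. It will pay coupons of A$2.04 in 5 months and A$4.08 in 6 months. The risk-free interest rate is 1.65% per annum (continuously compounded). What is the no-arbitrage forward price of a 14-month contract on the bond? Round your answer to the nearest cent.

PV(coupons) I = 2.04·e^(−0.0165·5/12) + 4.08·e^(−0.0165·6/12)
I = 2.0260 + 4.0465 = 6.0725
F = (S − I)·e^(rT) = (125.40 − 6.0725) · e^(0.0165·14/12)
= 119.3275 · e^0.019250 = 119.3275 × 1.019436 = A$121.65

A$121.65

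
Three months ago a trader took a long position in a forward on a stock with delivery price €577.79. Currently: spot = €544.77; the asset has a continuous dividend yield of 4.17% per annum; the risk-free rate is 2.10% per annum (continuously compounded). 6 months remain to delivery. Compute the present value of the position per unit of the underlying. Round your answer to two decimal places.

Current fair forward for the remaining 6 months: F = S·e^((r − q)·T), (r − q) = 0.0210 − 0.0417 = -0.0207
F = 544.77 · e^(-0.0207 × 6/12) = 544.77 × 0.989703 = 539.1605
Value of long forward = (F − K)·e^(−rT) = (539.1605 − 577.79) · e^(−0.0210·6/12)
= -38.6295 × 0.989555 = -38.23

-€38.23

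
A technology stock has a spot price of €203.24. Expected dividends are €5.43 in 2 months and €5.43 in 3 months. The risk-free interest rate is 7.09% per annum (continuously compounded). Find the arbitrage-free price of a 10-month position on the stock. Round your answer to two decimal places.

PV(dividends) I = 5.43·e^(−0.0709·2/12) + 5.43·e^(−0.0709·3/12)
I = 5.3662 + 5.3346 = 10.7008
F = (S − I)·e^(rT) = (203.24 − 10.7008) · e^(0.0709·10/12)
= 192.5392 · e^0.059083 = 192.5392 × 1.060863 = €204.26

€204.26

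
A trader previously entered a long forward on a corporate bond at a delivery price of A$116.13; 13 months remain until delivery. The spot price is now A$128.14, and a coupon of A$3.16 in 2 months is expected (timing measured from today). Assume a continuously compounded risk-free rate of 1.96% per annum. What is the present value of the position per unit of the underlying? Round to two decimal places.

PV(remaining coupons) I = 3.16·e^(−0.0196·2/12) = 3.1497
Current forward F = (S − I)·e^(rT) = (128.14 − 3.1497)·e^(0.0196·13/12) = 124.9903 × 1.021460 = 127.6726
Value (long) = (F − K)·e^(−rT) = (127.6726 − 116.13) × 0.978991 = 11.3001
Value = A$11.30

A$11.30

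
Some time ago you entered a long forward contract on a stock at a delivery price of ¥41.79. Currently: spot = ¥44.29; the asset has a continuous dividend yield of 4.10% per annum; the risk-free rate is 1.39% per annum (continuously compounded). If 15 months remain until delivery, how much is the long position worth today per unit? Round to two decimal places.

Current fair forward for the remaining 15 months: F = S·e^((r − q)·T), (r − q) = 0.0139 − 0.0410 = -0.0271
F = 44.29 · e^(-0.0271 × 15/12) = 44.29 × 0.966692 = 42.8148
Value of long forward = (F − K)·e^(−rT) = (42.8148 − 41.79) · e^(−0.0139·15/12)
= 1.0248 × 0.982775 = 1.01

¥1.01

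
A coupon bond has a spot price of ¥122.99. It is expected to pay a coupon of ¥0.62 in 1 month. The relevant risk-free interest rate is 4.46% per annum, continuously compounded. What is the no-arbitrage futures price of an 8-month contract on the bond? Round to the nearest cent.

PV(coupons) I = 0.62·e^(−0.0446·1/12)
I = 0.6177
F = (S − I)·e^(rT) = (122.99 − 0.6177) · e^(0.0446·8/12)
= 122.3723 · e^0.029733 = 122.3723 × 1.030179 = ¥126.07

¥126.07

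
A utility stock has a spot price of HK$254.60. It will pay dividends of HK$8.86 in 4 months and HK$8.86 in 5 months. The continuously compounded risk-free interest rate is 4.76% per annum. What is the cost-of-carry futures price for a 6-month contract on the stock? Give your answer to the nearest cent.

PV(dividends) I = 8.86·e^(−0.0476·4/12) + 8.86·e^(−0.0476·5/12)
I = 8.7205 + 8.6860 = 17.4065
F = (S − I)·e^(rT) = (254.60 − 17.4065) · e^(0.0476·6/12)
= 237.1935 · e^0.023800 = 237.1935 × 1.024085 = HK$242.91

HK$242.91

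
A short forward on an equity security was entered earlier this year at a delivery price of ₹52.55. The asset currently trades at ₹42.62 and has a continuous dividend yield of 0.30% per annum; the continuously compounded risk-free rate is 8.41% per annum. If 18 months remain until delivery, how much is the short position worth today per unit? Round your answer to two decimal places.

₹3.89

Current fair forward for the remaining 18 months: F = S·e^((r − q)·T), (r − q) = 0.0841 − 0.0030 = 0.0811
F = 42.62 · e^(0.0811 × 18/12) = 42.62 × 1.129359 = 48.1333
Value of long forward = (F − K)·e^(−rT) = (48.1333 − 52.55) · e^(−0.0841·18/12)
= -4.4167 × 0.881483 = -3.89
Short position value = −(long value) = ₹3.89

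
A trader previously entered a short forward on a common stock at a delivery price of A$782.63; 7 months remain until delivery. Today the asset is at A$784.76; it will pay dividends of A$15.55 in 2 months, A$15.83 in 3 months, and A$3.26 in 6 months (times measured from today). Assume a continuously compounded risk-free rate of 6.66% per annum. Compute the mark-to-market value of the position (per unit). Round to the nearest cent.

PV(remaining dividends) I = 15.55·e^(−0.0666·2/12) + 15.83·e^(−0.0666·3/12) + 3.26·e^(−0.0666·6/12) = 34.1002
Current forward F = (S − I)·e^(rT) = (784.76 − 34.1002)·e^(0.0666·7/12) = 750.6598 × 1.039615 = 780.3972
Value (long) = (F − K)·e^(−rT) = (780.3972 − 782.63) × 0.961895 = -2.1477
Short position value = −(long value) = A$2.15

A$2.15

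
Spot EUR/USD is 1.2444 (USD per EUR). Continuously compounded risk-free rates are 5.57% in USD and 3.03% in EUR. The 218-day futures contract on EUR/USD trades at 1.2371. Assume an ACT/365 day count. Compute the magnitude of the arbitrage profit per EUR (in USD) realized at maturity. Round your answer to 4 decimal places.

0.0263 per EUR (in USD)

Fair futures: F* = S·e^(carry·T), with carry = (r_USD − r_EUR) = 0.0557 − 0.0303 = 0.0254
F* = 1.2444 · e^(0.0254 × 218/365) = 1.2444 · e^0.015170 = 1.2444 × 1.015286 = 1.2634
Market 1.2371 < fair 1.2634: forward underpriced → reverse cash-and-carry (short spot, go long the forward).
At maturity, profit = |F_mkt − F*| = |1.2371 − 1.2634| = 0.0263 per EUR (in USD)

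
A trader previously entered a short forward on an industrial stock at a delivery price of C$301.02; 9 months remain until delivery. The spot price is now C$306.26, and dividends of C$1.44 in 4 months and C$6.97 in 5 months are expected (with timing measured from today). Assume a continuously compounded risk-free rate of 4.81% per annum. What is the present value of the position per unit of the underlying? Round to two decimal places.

-C$7.66

PV(remaining dividends) I = 1.44·e^(−0.0481·4/12) + 6.97·e^(−0.0481·5/12) = 8.2488
Current forward F = (S − I)·e^(rT) = (306.26 − 8.2488)·e^(0.0481·9/12) = 298.0112 × 1.036734 = 308.9583
Value (long) = (F − K)·e^(−rT) = (308.9583 − 301.02) × 0.964568 = 7.6570
Short position value = −(long value) = -C$7.66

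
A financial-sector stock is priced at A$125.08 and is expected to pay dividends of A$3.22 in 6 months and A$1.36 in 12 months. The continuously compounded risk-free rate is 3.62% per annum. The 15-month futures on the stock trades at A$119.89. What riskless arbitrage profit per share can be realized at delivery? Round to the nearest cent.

A$6.30 per share

PV(dividends) I = 3.22·e^(−0.0362·6/12) + 1.36·e^(−0.0362·12/12) = 4.4739
Fair futures F* = (S − I)·e^(rT) = (125.08 − 4.4739)·e^0.045250 = 120.6061 × 1.046289 = 126.1888
Market A$119.89 < fair 126.1888: forward underpriced → reverse cash-and-carry (short the stock, invest proceeds at r, pay the dividends, go long the forward).
Profit at T = |F_mkt − F*| = |119.89 − 126.1888| = A$6.30 per share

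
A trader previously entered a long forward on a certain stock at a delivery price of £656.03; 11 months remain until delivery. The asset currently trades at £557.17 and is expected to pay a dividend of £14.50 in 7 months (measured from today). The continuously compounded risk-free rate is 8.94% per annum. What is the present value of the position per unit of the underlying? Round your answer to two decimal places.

-£61.01

PV(remaining dividends) I = 14.50·e^(−0.0894·7/12) = 13.7632
Current forward F = (S − I)·e^(rT) = (557.17 − 13.7632)·e^(0.0894·11/12) = 543.4068 × 1.085402 = 589.8148
Value (long) = (F − K)·e^(−rT) = (589.8148 − 656.03) × 0.921318 = -61.0053
Value = -£61.01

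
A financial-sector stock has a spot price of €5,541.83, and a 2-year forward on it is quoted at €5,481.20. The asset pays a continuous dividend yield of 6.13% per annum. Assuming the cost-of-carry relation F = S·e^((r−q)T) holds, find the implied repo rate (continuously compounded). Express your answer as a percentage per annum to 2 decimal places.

5.58%

From F = S·e^((r−q)T): (r − q) = ln(F/S)/T
ln(5481.20/5541.83) = ln(0.989060) = -0.011000
(r − q) = -0.011000 / (2) = -0.005500
r = ln(F/S)/T + q = -0.005500 + 0.0613 = 0.055800
r = 5.58%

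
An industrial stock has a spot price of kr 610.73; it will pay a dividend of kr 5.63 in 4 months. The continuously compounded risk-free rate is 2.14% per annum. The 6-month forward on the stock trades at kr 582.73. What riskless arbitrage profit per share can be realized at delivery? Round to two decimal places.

kr 28.92 per share

PV(dividends) I = 5.63·e^(−0.0214·4/12) = 5.5900
Fair forward F* = (S − I)·e^(rT) = (610.73 − 5.5900)·e^0.010700 = 605.1400 × 1.010757 = 611.6495
Market kr 582.73 < fair 611.6495: forward underpriced → reverse cash-and-carry (short the stock, invest proceeds at r, pay the dividends, go long the forward).
Profit at T = |F_mkt − F*| = |582.73 − 611.6495| = kr 28.92 per share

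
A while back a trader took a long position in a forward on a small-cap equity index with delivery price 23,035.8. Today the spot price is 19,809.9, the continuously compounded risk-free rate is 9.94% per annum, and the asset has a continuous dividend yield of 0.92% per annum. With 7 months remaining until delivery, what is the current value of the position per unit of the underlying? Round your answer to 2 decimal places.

-2034.22

Current fair forward for the remaining 7 months: F = S·e^((r − q)·T), (r − q) = 0.0994 − 0.0092 = 0.0902
F = 19809.9 · e^(0.0902 × 7/12) = 19809.9 × 1.05402552 = 20880.1401
Value of long forward = (F − K)·e^(−rT) = (20880.1401 − 23035.8) · e^(−0.0994·7/12)
= -2155.6599 × 0.94366568 = -2034.22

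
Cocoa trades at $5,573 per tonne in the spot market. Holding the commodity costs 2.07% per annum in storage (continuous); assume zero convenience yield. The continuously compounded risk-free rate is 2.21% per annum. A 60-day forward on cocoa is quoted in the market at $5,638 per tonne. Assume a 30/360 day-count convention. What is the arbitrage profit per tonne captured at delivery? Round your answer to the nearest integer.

Fair forward: F* = S·e^(carry·T), with carry = (r + u) = 0.0221 + 0.0207 = 0.0428
F* = 5573 · e^(0.0428 × 60/360) = 5573 · e^0.007133 = 5573 × 1.007159 = $5612.8971
Market $5638 > fair $5612.8971: forward overpriced → cash-and-carry (buy spot, short the forward).
At maturity, profit = |F_mkt − F*| = |5638 − 5612.8971| = $25 per tonne

$25 per tonne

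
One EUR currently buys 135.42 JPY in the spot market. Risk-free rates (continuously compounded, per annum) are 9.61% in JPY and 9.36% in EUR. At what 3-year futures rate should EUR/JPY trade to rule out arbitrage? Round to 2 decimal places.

136.44

F = S·e^((r_JPY − r_EUR)T) = 135.42 · e^((0.0961 − 0.0936) × 3)
= 135.42 · e^0.007500 = 135.42 × 1.007528
F = 136.44 JPY per EUR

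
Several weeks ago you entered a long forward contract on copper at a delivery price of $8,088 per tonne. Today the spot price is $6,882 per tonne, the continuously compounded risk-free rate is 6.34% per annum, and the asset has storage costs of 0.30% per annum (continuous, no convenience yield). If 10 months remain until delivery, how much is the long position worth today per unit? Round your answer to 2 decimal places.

Current fair forward for the remaining 10 months: F = S·e^((r + u)·T), (r + u) = 0.0634 + 0.0030 = 0.0664
F = 6882 · e^(0.0664 × 10/12) = 6882 × 1.05689285 = 7273.5366
Value of long forward = (F − K)·e^(−rT) = (7273.5366 − 8088) · e^(−0.0634·10/12)
= -814.4634 × 0.94853809 = -772.55

-$772.55 per tonne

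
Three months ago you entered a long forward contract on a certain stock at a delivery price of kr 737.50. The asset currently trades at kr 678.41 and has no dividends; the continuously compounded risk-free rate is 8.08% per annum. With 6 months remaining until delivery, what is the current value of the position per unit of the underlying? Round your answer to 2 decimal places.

Current fair forward for the remaining 6 months: F = S·e^(r·T), r = 0.0808
F = 678.41 · e^(0.0808 × 6/12) = 678.41 × 1.041227 = 706.3788
Value of long forward = (F − K)·e^(−rT) = (706.3788 − 737.50) · e^(−0.0808·6/12)
= -31.1212 × 0.960405 = -29.89

-kr 29.89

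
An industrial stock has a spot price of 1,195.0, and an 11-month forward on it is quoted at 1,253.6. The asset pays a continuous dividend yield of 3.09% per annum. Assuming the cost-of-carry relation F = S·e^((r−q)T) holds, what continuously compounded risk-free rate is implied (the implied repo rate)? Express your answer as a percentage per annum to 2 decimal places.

8.31%

From F = S·e^((r−q)T): (r − q) = ln(F/S)/T
ln(1253.6/1195.0) = ln(1.049038) = 0.047874
(r − q) = 0.047874 / (11/12) = 0.052226
r = ln(F/S)/T + q = 0.052226 + 0.0309 = 0.083126
r = 8.31%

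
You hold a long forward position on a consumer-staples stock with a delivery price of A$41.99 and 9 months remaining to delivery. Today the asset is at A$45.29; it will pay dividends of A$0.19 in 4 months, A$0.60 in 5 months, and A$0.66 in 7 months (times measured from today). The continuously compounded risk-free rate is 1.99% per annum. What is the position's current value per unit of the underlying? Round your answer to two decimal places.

PV(remaining dividends) I = 0.19·e^(−0.0199·4/12) + 0.60·e^(−0.0199·5/12) + 0.66·e^(−0.0199·7/12) = 1.4362
Current forward F = (S − I)·e^(rT) = (45.29 − 1.4362)·e^(0.0199·9/12) = 43.8538 × 1.015037 = 44.5132
Value (long) = (F − K)·e^(−rT) = (44.5132 − 41.99) × 0.985186 = 2.4858
Value = A$2.49

A$2.49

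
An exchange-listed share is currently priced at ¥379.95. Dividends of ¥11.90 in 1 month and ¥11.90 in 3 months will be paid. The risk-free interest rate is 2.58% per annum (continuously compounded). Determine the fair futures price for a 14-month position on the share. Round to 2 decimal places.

¥367.14

PV(dividends) I = 11.90·e^(−0.0258·1/12) + 11.90·e^(−0.0258·3/12)
I = 11.8744 + 11.8235 = 23.6979
F = (S − I)·e^(rT) = (379.95 − 23.6979) · e^(0.0258·14/12)
= 356.2521 · e^0.030100 = 356.2521 × 1.030558 = ¥367.14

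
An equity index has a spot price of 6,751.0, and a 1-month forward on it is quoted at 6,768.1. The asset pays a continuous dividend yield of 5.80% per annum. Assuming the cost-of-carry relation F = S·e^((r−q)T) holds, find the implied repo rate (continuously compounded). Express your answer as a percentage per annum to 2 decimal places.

From F = S·e^((r−q)T): (r − q) = ln(F/S)/T
ln(6768.1/6751.0) = ln(1.002533) = 0.002530
(r − q) = 0.002530 / (1/12) = 0.030360
r = ln(F/S)/T + q = 0.030360 + 0.0580 = 0.088360
r = 8.84%

8.84%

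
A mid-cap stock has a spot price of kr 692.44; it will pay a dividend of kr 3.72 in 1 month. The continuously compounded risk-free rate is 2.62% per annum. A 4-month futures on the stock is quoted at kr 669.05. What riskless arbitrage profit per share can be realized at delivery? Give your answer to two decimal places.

kr 25.72 per share

PV(dividends) I = 3.72·e^(−0.0262·1/12) = 3.7119
Fair futures F* = (S − I)·e^(rT) = (692.44 − 3.7119)·e^0.008733 = 688.7281 × 1.008771 = 694.7689
Market kr 669.05 < fair 694.7689: forward underpriced → reverse cash-and-carry (short the stock, invest proceeds at r, pay the dividends, go long the forward).
Profit at T = |F_mkt − F*| = |669.05 − 694.7689| = kr 25.72 per share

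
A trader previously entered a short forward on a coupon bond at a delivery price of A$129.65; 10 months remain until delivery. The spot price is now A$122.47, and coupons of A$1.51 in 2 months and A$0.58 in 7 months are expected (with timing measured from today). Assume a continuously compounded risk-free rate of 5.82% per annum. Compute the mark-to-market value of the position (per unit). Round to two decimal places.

PV(remaining coupons) I = 1.51·e^(−0.0582·2/12) + 0.58·e^(−0.0582·7/12) = 2.0561
Current forward F = (S − I)·e^(rT) = (122.47 − 2.0561)·e^(0.0582·10/12) = 120.4139 × 1.049695 = 126.3979
Value (long) = (F − K)·e^(−rT) = (126.3979 − 129.65) × 0.952657 = -3.0981
Short position value = −(long value) = A$3.10

A$3.10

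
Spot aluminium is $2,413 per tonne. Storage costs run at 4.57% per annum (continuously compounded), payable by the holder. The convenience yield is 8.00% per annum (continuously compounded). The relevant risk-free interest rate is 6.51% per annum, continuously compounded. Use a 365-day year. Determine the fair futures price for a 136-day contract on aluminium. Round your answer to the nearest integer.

$2,441 per tonne

Net carry = r + u − y = 0.0651 + 0.0457 − 0.0800 = 0.0308
F = S·e^((r+u−y)T) = 2413 · e^(0.0308 × 136/365) = 2413 · e^0.011476
= 2413 × 1.011542 = $2,441 per tonne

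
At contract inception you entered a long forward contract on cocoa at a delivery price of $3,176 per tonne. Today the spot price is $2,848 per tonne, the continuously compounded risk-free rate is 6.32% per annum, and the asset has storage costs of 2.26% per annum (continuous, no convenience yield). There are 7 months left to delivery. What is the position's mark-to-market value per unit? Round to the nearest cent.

Current fair forward for the remaining 7 months: F = S·e^((r + u)·T), (r + u) = 0.0632 + 0.0226 = 0.0858
F = 2848 · e^(0.0858 × 7/12) = 2848 × 1.05132366 = 2994.1698
Value of long forward = (F − K)·e^(−rT) = (2994.1698 − 3176) · e^(−0.0632·7/12)
= -181.8302 × 0.96380463 = -175.25

-$175.25 per tonne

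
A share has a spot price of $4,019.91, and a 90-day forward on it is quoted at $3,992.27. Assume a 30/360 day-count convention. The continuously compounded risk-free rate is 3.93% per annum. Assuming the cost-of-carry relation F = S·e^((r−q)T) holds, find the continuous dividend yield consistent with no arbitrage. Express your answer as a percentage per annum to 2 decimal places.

6.69%

From F = S·e^((r−q)T): (r − q) = ln(F/S)/T
ln(3992.27/4019.91) = ln(0.993124) = -0.006900
(r − q) = -0.006900 / (90/360) = -0.027600
q = r − ln(F/S)/T = 0.0393 + 0.027600 = 0.066900
q = 6.69%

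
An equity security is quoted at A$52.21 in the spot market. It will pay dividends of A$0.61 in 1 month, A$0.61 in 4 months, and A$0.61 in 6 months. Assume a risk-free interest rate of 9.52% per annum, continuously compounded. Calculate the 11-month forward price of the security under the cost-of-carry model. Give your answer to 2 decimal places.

A$55.03

PV(dividends) I = 0.61·e^(−0.0952·1/12) + 0.61·e^(−0.0952·4/12) + 0.61·e^(−0.0952·6/12)
I = 0.6052 + 0.5909 + 0.5816 = 1.7777
F = (S − I)·e^(rT) = (52.21 − 1.7777) · e^(0.0952·11/12)
= 50.4323 · e^0.087267 = 50.4323 × 1.091188 = A$55.03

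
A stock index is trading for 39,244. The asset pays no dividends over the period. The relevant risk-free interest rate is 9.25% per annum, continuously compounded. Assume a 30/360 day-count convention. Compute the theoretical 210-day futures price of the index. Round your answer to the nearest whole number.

41,420

F = S·e^(rT) = 39244 · e^(0.0925 × 210/360)
= 39244 · e^0.053958 = 39244 × 1.055440
F = 41,420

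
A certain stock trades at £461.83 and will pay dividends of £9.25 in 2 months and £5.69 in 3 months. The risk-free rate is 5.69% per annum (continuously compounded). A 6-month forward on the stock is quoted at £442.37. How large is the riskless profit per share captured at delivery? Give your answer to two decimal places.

PV(dividends) I = 9.25·e^(−0.0569·2/12) + 5.69·e^(−0.0569·3/12) = 14.7723
Fair forward F* = (S − I)·e^(rT) = (461.83 − 14.7723)·e^0.028450 = 447.0577 × 1.028859 = 459.9593
Market £442.37 < fair 459.9593: forward underpriced → reverse cash-and-carry (short the stock, invest proceeds at r, pay the dividends, go long the forward).
Profit at T = |F_mkt − F*| = |442.37 − 459.9593| = £17.59 per share

£17.59 per share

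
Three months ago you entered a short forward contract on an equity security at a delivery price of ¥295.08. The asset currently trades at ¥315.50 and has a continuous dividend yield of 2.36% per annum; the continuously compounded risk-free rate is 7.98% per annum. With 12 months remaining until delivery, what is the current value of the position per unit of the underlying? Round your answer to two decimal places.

Current fair forward for the remaining 12 months: F = S·e^((r − q)·T), (r − q) = 0.0798 − 0.0236 = 0.0562
F = 315.50 · e^(0.0562 × 12/12) = 315.50 × 1.057809 = 333.7387
Value of long forward = (F − K)·e^(−rT) = (333.7387 − 295.08) · e^(−0.0798·12/12)
= 38.6587 × 0.923301 = 35.69
Short position value = −(long value) = -¥35.69

-¥35.69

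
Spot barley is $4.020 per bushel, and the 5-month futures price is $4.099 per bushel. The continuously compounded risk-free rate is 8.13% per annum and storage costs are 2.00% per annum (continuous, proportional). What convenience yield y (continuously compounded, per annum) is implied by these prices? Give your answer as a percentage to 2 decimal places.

F = S·e^((r+u−y)T) ⇒ (r+u−y) = ln(F/S)/T
ln(4.099/4.020) = 0.019461; /T ⇒ 0.046706
y = r + u − ln(F/S)/T = 0.0813 + 0.0200 − 0.046706 = 0.054594
y = 5.46%

5.46%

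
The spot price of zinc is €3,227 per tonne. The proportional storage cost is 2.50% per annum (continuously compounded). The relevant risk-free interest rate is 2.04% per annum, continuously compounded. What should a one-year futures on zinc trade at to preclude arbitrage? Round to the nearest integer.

€3,377 per tonne

Net carry = r + u − y = 0.0204 + 0.0250 − 0.0000 = 0.0454
F = S·e^((r+u−y)T) = 3227 · e^(0.0454 × 12/12) = 3227 · e^0.045400
= 3227 × 1.046446 = €3,377 per tonne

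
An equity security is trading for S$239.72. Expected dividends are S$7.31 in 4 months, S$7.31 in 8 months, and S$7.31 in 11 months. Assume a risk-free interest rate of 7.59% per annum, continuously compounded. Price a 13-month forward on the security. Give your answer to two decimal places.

S$237.58

PV(dividends) I = 7.31·e^(−0.0759·4/12) + 7.31·e^(−0.0759·8/12) + 7.31·e^(−0.0759·11/12)
I = 7.1274 + 6.9493 + 6.8187 = 20.8954
F = (S − I)·e^(rT) = (239.72 − 20.8954) · e^(0.0759·13/12)
= 218.8246 · e^0.082225 = 218.8246 × 1.085700 = S$237.58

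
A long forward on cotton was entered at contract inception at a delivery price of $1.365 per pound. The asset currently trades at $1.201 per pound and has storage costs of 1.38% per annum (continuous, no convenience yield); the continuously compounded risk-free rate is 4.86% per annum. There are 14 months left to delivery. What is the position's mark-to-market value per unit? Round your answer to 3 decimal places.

-$0.069 per pound

Current fair forward for the remaining 14 months: F = S·e^((r + u)·T), (r + u) = 0.0486 + 0.0138 = 0.0624
F = 1.201 · e^(0.0624 × 14/12) = 1.201 × 1.075515 = 1.2917
Value of long forward = (F − K)·e^(−rT) = (1.2917 − 1.365) · e^(−0.0486·14/12)
= -0.0733 × 0.944877 = -0.069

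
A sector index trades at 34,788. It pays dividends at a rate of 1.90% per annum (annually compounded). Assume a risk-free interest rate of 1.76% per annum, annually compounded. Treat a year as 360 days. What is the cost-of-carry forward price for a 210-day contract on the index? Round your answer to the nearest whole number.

34,760

F = S · (1+r)^T / (1+q)^T
= 34788 × 1.010229 / 1.011040 = 34788 × 0.999198
F = 34,760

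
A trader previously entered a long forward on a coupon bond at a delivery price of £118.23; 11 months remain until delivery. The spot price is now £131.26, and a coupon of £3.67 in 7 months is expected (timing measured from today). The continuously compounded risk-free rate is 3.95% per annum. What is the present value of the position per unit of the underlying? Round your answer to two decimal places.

£13.65

PV(remaining coupons) I = 3.67·e^(−0.0395·7/12) = 3.5864
Current forward F = (S − I)·e^(rT) = (131.26 − 3.5864)·e^(0.0395·11/12) = 127.6736 × 1.036872 = 132.3812
Value (long) = (F − K)·e^(−rT) = (132.3812 − 118.23) × 0.964439 = 13.6480
Value = £13.65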